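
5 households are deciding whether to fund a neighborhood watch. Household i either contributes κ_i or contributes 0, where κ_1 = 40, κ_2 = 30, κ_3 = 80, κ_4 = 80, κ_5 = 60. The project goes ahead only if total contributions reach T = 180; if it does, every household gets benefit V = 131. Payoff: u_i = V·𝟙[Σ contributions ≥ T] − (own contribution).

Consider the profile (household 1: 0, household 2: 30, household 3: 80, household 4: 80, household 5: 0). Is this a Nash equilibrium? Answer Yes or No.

Total = 190 ≥ 180: provided.
Household 1 (pledges 0, payoff 131): pledging 40 → total 230, payoff 91. No gain.
Household 2 (pledges 30, payoff 101): dropping to 0 → total 160, payoff 0. No gain.
Household 3 (pledges 80, payoff 51): dropping to 0 → total 110, payoff 0. No gain.
Household 4 (pledges 80, payoff 51): dropping to 0 → total 110, payoff 0. No gain.
Household 5 (pledges 0, payoff 131): pledging 60 → total 250, payoff 71. No gain.

Yes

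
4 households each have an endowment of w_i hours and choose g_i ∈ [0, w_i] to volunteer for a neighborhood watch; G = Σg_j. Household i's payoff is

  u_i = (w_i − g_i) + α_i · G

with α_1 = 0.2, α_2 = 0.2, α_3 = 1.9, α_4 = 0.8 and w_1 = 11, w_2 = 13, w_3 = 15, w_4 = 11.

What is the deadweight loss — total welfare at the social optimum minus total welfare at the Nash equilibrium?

∂u_i/∂g_i = α_i − 1, so household i contributes w_i if α_i > 1, else 0.
α_i > 1 for i ∈ {3}; NE contributions (0, 0, 15, 0), G = 15.
W^NE = Σw_i − G^NE + (Σα_i)·G^NE = 50 + 2.1·15 = 81.5.
Planner: ∂(Σu_j)/∂g_i = Σα_j − 1 = 2.1 > 0, so everyone contributes w_i; G^SO = 50, W^SO = 50 + 2.1·50 = 155.
Deadweight loss = 73.5.

73.5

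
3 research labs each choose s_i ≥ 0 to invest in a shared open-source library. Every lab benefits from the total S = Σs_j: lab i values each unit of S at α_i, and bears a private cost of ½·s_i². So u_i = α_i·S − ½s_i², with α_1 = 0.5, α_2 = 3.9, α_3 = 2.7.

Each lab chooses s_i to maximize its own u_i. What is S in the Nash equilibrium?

Lab i's FOC: ∂u_i/∂s_i = α_i − s_i = 0, so s_i* = α_i.
NE contributions = (0.5, 3.9, 2.7); S = 7.1.

7.1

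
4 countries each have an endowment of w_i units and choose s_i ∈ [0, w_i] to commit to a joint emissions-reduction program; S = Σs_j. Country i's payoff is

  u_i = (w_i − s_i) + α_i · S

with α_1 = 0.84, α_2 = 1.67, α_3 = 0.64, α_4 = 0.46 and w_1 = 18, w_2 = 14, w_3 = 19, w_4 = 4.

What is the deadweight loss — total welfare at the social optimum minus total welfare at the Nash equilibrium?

∂u_i/∂s_i = α_i − 1, so country i contributes w_i if α_i > 1, else 0.
α_i > 1 for i ∈ {2}; NE contributions (0, 14, 0, 0), S = 14.
W^NE = Σw_i − S^NE + (Σα_i)·S^NE = 55 + 2.61·14 = 91.54.
Planner: ∂(Σu_j)/∂s_i = Σα_j − 1 = 2.61 > 0, so everyone contributes w_i; S^SO = 55, W^SO = 55 + 2.61·55 = 198.55.
Deadweight loss = 107.01.

107.01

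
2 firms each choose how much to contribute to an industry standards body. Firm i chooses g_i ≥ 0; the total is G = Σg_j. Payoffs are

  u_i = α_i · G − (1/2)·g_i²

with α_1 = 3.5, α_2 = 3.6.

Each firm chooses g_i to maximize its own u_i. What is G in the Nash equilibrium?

7.1

Firm i's FOC: ∂u_i/∂g_i = α_i − g_i = 0, so g_i* = α_i.
NE contributions = (3.5, 3.6); G = 7.1.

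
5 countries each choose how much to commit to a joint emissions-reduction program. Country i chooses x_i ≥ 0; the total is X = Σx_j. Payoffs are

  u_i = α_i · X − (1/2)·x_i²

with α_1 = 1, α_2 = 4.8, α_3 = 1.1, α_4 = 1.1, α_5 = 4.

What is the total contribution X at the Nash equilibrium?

Country i's FOC: ∂u_i/∂x_i = α_i − x_i = 0, so x_i* = α_i.
NE contributions = (1, 4.8, 1.1, 1.1, 4); X = 12.

12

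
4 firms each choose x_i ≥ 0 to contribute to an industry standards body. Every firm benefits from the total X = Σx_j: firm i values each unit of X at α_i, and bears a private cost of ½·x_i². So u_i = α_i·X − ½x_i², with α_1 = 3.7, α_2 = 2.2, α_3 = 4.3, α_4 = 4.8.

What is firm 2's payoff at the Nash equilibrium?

Firm i's FOC: ∂u_i/∂x_i = α_i − x_i = 0, so x_i* = α_i.
NE contributions = (3.7, 2.2, 4.3, 4.8); X = 15.
u_2 = α_2·X − ½·(x_2)² = 2.2·15 − ½·2.2² = 30.58.

30.58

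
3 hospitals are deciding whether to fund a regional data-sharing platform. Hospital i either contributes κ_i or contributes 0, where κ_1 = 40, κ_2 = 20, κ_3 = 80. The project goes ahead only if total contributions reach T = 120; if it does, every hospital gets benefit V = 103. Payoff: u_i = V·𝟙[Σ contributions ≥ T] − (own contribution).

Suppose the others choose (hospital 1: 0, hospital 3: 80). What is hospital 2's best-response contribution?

0

Others' total = 80. Even contributing 20 gives 100 < 120: no benefit either way.
Best response: 0.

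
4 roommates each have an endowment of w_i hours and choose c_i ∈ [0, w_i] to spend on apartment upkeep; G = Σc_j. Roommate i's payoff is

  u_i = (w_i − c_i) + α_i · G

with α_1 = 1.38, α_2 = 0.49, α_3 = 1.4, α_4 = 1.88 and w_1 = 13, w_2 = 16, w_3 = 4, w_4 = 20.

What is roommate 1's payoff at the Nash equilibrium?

∂u_i/∂c_i = α_i − 1, so roommate i contributes w_i if α_i > 1, else 0.
α_i > 1 for i ∈ {1, 3, 4}; NE contributions (13, 0, 4, 20), G = 37.
u_1 = (13 − 13) + 1.38·37 = 51.06.

51.06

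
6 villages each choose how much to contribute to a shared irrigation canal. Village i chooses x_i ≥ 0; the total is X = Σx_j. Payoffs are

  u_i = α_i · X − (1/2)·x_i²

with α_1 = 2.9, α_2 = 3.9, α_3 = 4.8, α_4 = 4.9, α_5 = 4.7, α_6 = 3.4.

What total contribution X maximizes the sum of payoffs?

147.6

Planner FOC: ∂(Σu_j)/∂x_i = (Σα_j) − x_i = 0, so x_i^SO = Σα_j = 24.6 for every i; X^SO = 147.6.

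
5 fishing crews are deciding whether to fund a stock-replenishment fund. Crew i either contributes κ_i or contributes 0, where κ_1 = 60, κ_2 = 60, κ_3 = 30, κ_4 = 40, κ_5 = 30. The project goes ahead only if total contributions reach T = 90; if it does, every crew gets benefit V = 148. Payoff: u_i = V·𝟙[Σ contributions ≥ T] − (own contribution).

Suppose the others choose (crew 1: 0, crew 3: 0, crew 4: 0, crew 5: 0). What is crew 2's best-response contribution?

0

Others' total = 0. Even contributing 60 gives 60 < 90: no benefit either way.
Best response: 0.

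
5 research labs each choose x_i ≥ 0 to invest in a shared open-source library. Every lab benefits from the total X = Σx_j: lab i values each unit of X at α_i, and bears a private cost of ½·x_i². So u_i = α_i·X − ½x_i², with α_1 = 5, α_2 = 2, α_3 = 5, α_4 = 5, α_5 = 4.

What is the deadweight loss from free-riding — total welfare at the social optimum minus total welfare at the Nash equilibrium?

Lab i's FOC: ∂u_i/∂x_i = α_i − x_i = 0, so x_i* = α_i.
NE contributions = (5, 2, 5, 5, 4); X = 21.
W^NE = (Σα)·X − ½Σα_i² = 21² − ½·95 = 393.5.
Planner sets x_i = Σα_j = 21 for every i, so X^SO = 5·21 = 105.
W^SO = (Σα)·X^SO − ½·5·(Σα)² = (5/2)·21² = 1102.5.
Deadweight loss = W^SO − W^NE = 709.

709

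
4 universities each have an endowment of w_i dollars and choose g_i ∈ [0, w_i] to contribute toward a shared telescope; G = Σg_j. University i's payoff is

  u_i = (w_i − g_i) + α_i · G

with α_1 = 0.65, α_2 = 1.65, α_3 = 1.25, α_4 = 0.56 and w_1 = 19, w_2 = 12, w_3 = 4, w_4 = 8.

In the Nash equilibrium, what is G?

16

∂u_i/∂g_i = α_i − 1, so university i contributes w_i if α_i > 1, else 0.
α_i > 1 for i ∈ {2, 3}; NE contributions (0, 12, 4, 0), G = 16.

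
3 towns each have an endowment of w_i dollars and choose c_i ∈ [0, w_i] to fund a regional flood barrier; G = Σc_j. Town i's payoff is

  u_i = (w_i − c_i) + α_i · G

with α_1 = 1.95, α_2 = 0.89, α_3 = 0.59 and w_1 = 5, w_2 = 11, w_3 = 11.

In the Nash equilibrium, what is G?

5

∂u_i/∂c_i = α_i − 1, so town i contributes w_i if α_i > 1, else 0.
α_i > 1 for i ∈ {1}; NE contributions (5, 0, 0), G = 5.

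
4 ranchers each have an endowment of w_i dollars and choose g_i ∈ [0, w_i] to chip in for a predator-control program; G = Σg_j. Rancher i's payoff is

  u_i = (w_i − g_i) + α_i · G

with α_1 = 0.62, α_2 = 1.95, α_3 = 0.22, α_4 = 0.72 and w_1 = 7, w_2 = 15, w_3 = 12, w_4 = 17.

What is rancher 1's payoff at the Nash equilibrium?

16.3

∂u_i/∂g_i = α_i − 1, so rancher i contributes w_i if α_i > 1, else 0.
α_i > 1 for i ∈ {2}; NE contributions (0, 15, 0, 0), G = 15.
u_1 = (7 − 0) + 0.62·15 = 16.3.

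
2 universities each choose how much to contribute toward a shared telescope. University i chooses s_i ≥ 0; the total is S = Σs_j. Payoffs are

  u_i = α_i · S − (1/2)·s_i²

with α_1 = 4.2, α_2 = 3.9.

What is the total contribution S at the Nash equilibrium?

University i's FOC: ∂u_i/∂s_i = α_i − s_i = 0, so s_i* = α_i.
NE contributions = (4.2, 3.9); S = 8.1.

8.1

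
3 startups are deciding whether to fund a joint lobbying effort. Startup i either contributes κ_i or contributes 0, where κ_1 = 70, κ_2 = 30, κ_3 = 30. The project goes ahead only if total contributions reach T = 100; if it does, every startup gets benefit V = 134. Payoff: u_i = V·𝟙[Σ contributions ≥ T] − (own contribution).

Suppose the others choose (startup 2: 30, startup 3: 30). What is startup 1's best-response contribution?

Others' total = 60. Contributing 70 brings total to 130 ≥ 100: gain V − κ_1 = 64.
Best response: 70.

70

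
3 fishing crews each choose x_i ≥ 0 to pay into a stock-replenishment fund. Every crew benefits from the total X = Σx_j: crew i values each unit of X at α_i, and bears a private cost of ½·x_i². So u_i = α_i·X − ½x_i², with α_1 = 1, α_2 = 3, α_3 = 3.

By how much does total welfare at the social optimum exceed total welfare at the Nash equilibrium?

Crew i's FOC: ∂u_i/∂x_i = α_i − x_i = 0, so x_i* = α_i.
NE contributions = (1, 3, 3); X = 7.
W^NE = (Σα)·X − ½Σα_i² = 7² − ½·19 = 39.5.
Planner sets x_i = Σα_j = 7 for every i, so X^SO = 3·7 = 21.
W^SO = (Σα)·X^SO − ½·3·(Σα)² = (3/2)·7² = 73.5.
Deadweight loss = W^SO − W^NE = 34.

34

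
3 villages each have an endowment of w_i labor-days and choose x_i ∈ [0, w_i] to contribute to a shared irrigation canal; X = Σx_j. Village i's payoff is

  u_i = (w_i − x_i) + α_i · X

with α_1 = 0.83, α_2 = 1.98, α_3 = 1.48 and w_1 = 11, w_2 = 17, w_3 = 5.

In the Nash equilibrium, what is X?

∂u_i/∂x_i = α_i − 1, so village i contributes w_i if α_i > 1, else 0.
α_i > 1 for i ∈ {2, 3}; NE contributions (0, 17, 5), X = 22.

22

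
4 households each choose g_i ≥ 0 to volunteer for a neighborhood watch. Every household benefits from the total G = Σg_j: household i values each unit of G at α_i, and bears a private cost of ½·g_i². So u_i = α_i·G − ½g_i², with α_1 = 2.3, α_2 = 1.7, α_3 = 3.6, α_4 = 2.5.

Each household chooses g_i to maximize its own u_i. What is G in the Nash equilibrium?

Household i's FOC: ∂u_i/∂g_i = α_i − g_i = 0, so g_i* = α_i.
NE contributions = (2.3, 1.7, 3.6, 2.5); G = 10.1.

10.1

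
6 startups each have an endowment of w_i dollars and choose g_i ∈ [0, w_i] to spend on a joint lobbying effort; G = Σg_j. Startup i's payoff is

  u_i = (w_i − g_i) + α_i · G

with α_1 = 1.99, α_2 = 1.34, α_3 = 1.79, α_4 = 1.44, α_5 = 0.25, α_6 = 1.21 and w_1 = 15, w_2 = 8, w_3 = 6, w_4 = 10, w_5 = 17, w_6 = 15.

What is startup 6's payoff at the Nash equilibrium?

65.34

∂u_i/∂g_i = α_i − 1, so startup i contributes w_i if α_i > 1, else 0.
α_i > 1 for i ∈ {1, 2, 3, 4, 6}; NE contributions (15, 8, 6, 10, 0, 15), G = 54.
u_6 = (15 − 15) + 1.21·54 = 65.34.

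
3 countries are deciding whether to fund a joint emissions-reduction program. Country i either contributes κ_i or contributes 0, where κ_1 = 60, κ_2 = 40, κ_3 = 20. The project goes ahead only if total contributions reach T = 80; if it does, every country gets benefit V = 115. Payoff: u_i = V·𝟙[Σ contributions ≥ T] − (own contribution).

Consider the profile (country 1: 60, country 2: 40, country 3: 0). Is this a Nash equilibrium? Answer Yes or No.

Yes

Total = 100 ≥ 80: provided.
Country 1 (pledges 60, payoff 55): dropping to 0 → total 40, payoff 0. No gain.
Country 2 (pledges 40, payoff 75): dropping to 0 → total 60, payoff 0. No gain.
Country 3 (pledges 0, payoff 115): pledging 20 → total 120, payoff 95. No gain.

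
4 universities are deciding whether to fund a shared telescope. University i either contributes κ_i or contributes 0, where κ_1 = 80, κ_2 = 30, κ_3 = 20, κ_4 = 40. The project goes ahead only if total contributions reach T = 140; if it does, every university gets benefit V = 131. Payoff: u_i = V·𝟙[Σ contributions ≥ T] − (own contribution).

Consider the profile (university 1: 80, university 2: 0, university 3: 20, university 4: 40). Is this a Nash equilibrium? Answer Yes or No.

Yes

Total = 140 ≥ 140: provided.
University 1 (pledges 80, payoff 51): dropping to 0 → total 60, payoff 0. No gain.
University 2 (pledges 0, payoff 131): pledging 30 → total 170, payoff 101. No gain.
University 3 (pledges 20, payoff 111): dropping to 0 → total 120, payoff 0. No gain.
University 4 (pledges 40, payoff 91): dropping to 0 → total 100, payoff 0. No gain.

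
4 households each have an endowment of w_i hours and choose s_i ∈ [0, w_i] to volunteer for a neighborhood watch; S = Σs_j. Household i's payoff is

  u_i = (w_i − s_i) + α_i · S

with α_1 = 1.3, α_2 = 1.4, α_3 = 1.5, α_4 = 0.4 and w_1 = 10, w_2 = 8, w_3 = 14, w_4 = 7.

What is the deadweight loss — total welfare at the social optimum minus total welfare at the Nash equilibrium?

∂u_i/∂s_i = α_i − 1, so household i contributes w_i if α_i > 1, else 0.
α_i > 1 for i ∈ {1, 2, 3}; NE contributions (10, 8, 14, 0), S = 32.
W^NE = Σw_i − S^NE + (Σα_i)·S^NE = 39 + 3.6·32 = 154.2.
Planner: ∂(Σu_j)/∂s_i = Σα_j − 1 = 3.6 > 0, so everyone contributes w_i; S^SO = 39, W^SO = 39 + 3.6·39 = 179.4.
Deadweight loss = 25.2.

25.2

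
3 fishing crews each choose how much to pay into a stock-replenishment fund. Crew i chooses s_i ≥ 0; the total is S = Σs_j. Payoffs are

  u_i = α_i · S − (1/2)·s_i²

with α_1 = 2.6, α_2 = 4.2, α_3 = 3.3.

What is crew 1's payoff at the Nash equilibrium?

22.88

Crew i's FOC: ∂u_i/∂s_i = α_i − s_i = 0, so s_i* = α_i.
NE contributions = (2.6, 4.2, 3.3); S = 10.1.
u_1 = α_1·S − ½·(s_1)² = 2.6·10.1 − ½·2.6² = 22.88.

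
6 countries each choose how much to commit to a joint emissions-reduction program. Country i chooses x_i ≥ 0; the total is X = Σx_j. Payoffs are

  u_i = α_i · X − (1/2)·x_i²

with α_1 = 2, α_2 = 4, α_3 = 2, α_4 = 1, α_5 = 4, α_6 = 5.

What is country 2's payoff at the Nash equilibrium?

Country i's FOC: ∂u_i/∂x_i = α_i − x_i = 0, so x_i* = α_i.
NE contributions = (2, 4, 2, 1, 4, 5); X = 18.
u_2 = α_2·X − ½·(x_2)² = 4·18 − ½·4² = 64.

64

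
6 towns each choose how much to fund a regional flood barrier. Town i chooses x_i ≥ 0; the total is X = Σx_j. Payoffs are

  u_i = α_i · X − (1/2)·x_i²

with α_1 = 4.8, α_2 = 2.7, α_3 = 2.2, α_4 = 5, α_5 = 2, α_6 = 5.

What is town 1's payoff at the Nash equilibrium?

Town i's FOC: ∂u_i/∂x_i = α_i − x_i = 0, so x_i* = α_i.
NE contributions = (4.8, 2.7, 2.2, 5, 2, 5); X = 21.7.
u_1 = α_1·X − ½·(x_1)² = 4.8·21.7 − ½·4.8² = 92.64.

92.64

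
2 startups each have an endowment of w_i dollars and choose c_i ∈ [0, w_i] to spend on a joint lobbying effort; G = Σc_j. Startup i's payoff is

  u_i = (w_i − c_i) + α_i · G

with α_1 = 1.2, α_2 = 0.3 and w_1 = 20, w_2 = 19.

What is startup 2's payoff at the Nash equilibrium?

25

∂u_i/∂c_i = α_i − 1, so startup i contributes w_i if α_i > 1, else 0.
α_i > 1 for i ∈ {1}; NE contributions (20, 0), G = 20.
u_2 = (19 − 0) + 0.3·20 = 25.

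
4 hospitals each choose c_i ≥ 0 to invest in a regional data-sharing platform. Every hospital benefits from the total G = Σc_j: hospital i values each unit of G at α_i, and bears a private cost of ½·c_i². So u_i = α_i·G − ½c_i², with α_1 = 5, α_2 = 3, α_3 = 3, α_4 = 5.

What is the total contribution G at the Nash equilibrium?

16

Hospital i's FOC: ∂u_i/∂c_i = α_i − c_i = 0, so c_i* = α_i.
NE contributions = (5, 3, 3, 5); G = 16.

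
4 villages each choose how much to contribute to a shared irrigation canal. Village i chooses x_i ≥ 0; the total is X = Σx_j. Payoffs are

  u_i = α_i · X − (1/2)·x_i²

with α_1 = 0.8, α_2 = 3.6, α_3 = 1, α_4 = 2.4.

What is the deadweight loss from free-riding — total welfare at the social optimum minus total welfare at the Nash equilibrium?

Village i's FOC: ∂u_i/∂x_i = α_i − x_i = 0, so x_i* = α_i.
NE contributions = (0.8, 3.6, 1, 2.4); X = 7.8.
W^NE = (Σα)·X − ½Σα_i² = 7.8² − ½·20.36 = 50.66.
Planner sets x_i = Σα_j = 7.8 for every i, so X^SO = 4·7.8 = 31.2.
W^SO = (Σα)·X^SO − ½·4·(Σα)² = (4/2)·7.8² = 121.68.
Deadweight loss = W^SO − W^NE = 71.02.

71.02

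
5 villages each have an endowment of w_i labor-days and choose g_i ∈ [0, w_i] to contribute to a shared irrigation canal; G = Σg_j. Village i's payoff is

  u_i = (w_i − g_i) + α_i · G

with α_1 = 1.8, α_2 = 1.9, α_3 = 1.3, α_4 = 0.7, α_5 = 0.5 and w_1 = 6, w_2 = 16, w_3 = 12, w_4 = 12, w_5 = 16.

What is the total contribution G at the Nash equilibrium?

34

∂u_i/∂g_i = α_i − 1, so village i contributes w_i if α_i > 1, else 0.
α_i > 1 for i ∈ {1, 2, 3}; NE contributions (6, 16, 12, 0, 0), G = 34.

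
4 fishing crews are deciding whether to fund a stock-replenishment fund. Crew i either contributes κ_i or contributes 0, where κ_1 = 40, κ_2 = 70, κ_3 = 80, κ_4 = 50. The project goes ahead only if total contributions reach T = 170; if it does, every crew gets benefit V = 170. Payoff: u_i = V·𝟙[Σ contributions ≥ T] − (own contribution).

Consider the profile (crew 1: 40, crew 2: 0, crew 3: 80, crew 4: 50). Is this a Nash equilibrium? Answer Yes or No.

Yes

Total = 170 ≥ 170: provided.
Crew 1 (pledges 40, payoff 130): dropping to 0 → total 130, payoff 0. No gain.
Crew 2 (pledges 0, payoff 170): pledging 70 → total 240, payoff 100. No gain.
Crew 3 (pledges 80, payoff 90): dropping to 0 → total 90, payoff 0. No gain.
Crew 4 (pledges 50, payoff 120): dropping to 0 → total 120, payoff 0. No gain.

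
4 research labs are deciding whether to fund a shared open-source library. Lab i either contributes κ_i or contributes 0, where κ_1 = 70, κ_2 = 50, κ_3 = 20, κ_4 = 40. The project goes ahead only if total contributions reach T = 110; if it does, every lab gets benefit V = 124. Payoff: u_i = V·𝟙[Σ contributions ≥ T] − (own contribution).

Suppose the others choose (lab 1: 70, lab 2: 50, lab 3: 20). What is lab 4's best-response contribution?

0

Others' total = 140 ≥ 110; contributing adds cost 40 for no extra benefit.
Best response: 0.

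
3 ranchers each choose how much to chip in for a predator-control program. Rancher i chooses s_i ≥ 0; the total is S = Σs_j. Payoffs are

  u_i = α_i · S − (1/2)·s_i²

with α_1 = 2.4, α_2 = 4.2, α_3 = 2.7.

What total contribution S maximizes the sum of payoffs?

Planner FOC: ∂(Σu_j)/∂s_i = (Σα_j) − s_i = 0, so s_i^SO = Σα_j = 9.3 for every i; S^SO = 27.9.

27.9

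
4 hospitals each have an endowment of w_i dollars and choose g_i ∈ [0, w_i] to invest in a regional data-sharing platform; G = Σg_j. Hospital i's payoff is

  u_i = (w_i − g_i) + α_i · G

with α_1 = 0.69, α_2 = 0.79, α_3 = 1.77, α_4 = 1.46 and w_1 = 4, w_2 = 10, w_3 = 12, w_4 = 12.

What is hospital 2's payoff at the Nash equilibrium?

28.96

∂u_i/∂g_i = α_i − 1, so hospital i contributes w_i if α_i > 1, else 0.
α_i > 1 for i ∈ {3, 4}; NE contributions (0, 0, 12, 12), G = 24.
u_2 = (10 − 0) + 0.79·24 = 28.96.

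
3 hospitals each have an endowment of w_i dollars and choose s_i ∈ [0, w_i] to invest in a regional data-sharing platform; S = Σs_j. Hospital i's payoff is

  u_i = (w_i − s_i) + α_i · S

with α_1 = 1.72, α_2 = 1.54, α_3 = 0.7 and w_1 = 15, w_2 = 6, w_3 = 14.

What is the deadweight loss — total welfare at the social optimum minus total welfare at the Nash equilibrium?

41.44

∂u_i/∂s_i = α_i − 1, so hospital i contributes w_i if α_i > 1, else 0.
α_i > 1 for i ∈ {1, 2}; NE contributions (15, 6, 0), S = 21.
W^NE = Σw_i − S^NE + (Σα_i)·S^NE = 35 + 2.96·21 = 97.16.
Planner: ∂(Σu_j)/∂s_i = Σα_j − 1 = 2.96 > 0, so everyone contributes w_i; S^SO = 35, W^SO = 35 + 2.96·35 = 138.6.
Deadweight loss = 41.44.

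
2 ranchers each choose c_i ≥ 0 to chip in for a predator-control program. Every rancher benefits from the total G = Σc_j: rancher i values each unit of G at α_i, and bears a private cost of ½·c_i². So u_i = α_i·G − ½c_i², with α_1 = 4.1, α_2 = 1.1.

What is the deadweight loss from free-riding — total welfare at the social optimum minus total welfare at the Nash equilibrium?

9.01

Rancher i's FOC: ∂u_i/∂c_i = α_i − c_i = 0, so c_i* = α_i.
NE contributions = (4.1, 1.1); G = 5.2.
W^NE = (Σα)·G − ½Σα_i² = 5.2² − ½·18.02 = 18.03.
Planner sets c_i = Σα_j = 5.2 for every i, so G^SO = 2·5.2 = 10.4.
W^SO = (Σα)·G^SO − ½·2·(Σα)² = (2/2)·5.2² = 27.04.
Deadweight loss = W^SO − W^NE = 9.01.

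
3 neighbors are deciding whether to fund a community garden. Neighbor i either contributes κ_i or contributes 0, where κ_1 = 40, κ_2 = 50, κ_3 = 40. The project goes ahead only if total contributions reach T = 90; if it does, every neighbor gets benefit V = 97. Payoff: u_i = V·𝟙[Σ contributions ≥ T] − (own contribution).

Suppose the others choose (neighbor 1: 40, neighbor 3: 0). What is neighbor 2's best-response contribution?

50

Others' total = 40. Contributing 50 brings total to 90 ≥ 90: gain V − κ_2 = 47.
Best response: 50.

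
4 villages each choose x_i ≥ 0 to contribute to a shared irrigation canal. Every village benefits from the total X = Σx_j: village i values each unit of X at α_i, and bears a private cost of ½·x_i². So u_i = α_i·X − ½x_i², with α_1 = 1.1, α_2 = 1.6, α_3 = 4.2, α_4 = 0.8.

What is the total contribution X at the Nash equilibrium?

7.7

Village i's FOC: ∂u_i/∂x_i = α_i − x_i = 0, so x_i* = α_i.
NE contributions = (1.1, 1.6, 4.2, 0.8); X = 7.7.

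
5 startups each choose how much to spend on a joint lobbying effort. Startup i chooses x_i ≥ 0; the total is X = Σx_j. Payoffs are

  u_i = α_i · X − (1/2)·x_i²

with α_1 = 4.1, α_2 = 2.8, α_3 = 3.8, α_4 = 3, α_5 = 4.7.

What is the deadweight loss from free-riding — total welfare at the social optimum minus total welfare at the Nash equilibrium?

542.93

Startup i's FOC: ∂u_i/∂x_i = α_i − x_i = 0, so x_i* = α_i.
NE contributions = (4.1, 2.8, 3.8, 3, 4.7); X = 18.4.
W^NE = (Σα)·X − ½Σα_i² = 18.4² − ½·70.18 = 303.47.
Planner sets x_i = Σα_j = 18.4 for every i, so X^SO = 5·18.4 = 92.
W^SO = (Σα)·X^SO − ½·5·(Σα)² = (5/2)·18.4² = 846.4.
Deadweight loss = W^SO − W^NE = 542.93.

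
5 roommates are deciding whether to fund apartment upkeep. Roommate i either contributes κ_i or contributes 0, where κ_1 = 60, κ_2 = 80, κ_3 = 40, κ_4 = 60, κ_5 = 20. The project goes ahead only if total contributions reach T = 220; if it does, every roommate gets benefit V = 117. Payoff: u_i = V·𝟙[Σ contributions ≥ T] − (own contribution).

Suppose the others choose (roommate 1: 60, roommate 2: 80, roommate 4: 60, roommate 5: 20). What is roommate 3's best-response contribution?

0

Others' total = 220 ≥ 220; contributing adds cost 40 for no extra benefit.
Best response: 0.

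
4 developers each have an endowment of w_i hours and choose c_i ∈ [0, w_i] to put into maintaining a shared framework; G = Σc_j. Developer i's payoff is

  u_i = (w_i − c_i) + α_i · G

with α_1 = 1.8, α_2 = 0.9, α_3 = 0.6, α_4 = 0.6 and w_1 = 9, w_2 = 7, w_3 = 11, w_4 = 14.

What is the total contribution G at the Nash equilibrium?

∂u_i/∂c_i = α_i − 1, so developer i contributes w_i if α_i > 1, else 0.
α_i > 1 for i ∈ {1}; NE contributions (9, 0, 0, 0), G = 9.

9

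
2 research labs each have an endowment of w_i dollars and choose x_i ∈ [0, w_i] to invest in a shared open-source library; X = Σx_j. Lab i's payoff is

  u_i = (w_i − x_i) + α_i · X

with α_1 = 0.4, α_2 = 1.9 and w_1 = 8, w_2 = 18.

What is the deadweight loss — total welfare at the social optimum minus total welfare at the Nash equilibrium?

10.4

∂u_i/∂x_i = α_i − 1, so lab i contributes w_i if α_i > 1, else 0.
α_i > 1 for i ∈ {2}; NE contributions (0, 18), X = 18.
W^NE = Σw_i − X^NE + (Σα_i)·X^NE = 26 + 1.3·18 = 49.4.
Planner: ∂(Σu_j)/∂x_i = Σα_j − 1 = 1.3 > 0, so everyone contributes w_i; X^SO = 26, W^SO = 26 + 1.3·26 = 59.8.
Deadweight loss = 10.4.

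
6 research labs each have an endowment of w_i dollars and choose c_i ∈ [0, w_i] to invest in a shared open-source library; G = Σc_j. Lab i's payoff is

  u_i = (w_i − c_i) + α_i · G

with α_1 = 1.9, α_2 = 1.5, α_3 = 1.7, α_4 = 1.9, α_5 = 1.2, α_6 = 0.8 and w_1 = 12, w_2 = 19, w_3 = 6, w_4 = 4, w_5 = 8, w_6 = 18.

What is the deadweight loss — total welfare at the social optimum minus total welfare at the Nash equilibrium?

144

∂u_i/∂c_i = α_i − 1, so lab i contributes w_i if α_i > 1, else 0.
α_i > 1 for i ∈ {1, 2, 3, 4, 5}; NE contributions (12, 19, 6, 4, 8, 0), G = 49.
W^NE = Σw_i − G^NE + (Σα_i)·G^NE = 67 + 8·49 = 459.
Planner: ∂(Σu_j)/∂c_i = Σα_j − 1 = 8 > 0, so everyone contributes w_i; G^SO = 67, W^SO = 67 + 8·67 = 603.
Deadweight loss = 144.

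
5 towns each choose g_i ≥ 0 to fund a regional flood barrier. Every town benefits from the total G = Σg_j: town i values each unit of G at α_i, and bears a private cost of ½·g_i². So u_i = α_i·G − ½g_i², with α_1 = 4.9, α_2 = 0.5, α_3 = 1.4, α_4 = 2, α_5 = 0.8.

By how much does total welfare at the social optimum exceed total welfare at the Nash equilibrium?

153.67

Town i's FOC: ∂u_i/∂g_i = α_i − g_i = 0, so g_i* = α_i.
NE contributions = (4.9, 0.5, 1.4, 2, 0.8); G = 9.6.
W^NE = (Σα)·G − ½Σα_i² = 9.6² − ½·30.86 = 76.73.
Planner sets g_i = Σα_j = 9.6 for every i, so G^SO = 5·9.6 = 48.
W^SO = (Σα)·G^SO − ½·5·(Σα)² = (5/2)·9.6² = 230.4.
Deadweight loss = W^SO − W^NE = 153.67.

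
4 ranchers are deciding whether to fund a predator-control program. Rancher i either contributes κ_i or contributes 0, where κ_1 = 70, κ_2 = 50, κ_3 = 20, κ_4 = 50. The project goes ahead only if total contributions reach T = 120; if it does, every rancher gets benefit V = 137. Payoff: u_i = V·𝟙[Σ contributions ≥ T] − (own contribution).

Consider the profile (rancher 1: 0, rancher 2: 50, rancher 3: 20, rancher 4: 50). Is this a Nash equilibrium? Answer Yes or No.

Yes

Total = 120 ≥ 120: provided.
Rancher 1 (pledges 0, payoff 137): pledging 70 → total 190, payoff 67. No gain.
Rancher 2 (pledges 50, payoff 87): dropping to 0 → total 70, payoff 0. No gain.
Rancher 3 (pledges 20, payoff 117): dropping to 0 → total 100, payoff 0. No gain.
Rancher 4 (pledges 50, payoff 87): dropping to 0 → total 70, payoff 0. No gain.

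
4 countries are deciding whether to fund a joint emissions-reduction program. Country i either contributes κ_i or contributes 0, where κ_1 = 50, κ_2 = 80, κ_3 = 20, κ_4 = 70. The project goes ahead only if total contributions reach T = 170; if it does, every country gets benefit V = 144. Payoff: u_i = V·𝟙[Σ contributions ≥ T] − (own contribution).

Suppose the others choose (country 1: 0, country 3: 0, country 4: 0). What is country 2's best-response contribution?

Others' total = 0. Even contributing 80 gives 80 < 170: no benefit either way.
Best response: 0.

0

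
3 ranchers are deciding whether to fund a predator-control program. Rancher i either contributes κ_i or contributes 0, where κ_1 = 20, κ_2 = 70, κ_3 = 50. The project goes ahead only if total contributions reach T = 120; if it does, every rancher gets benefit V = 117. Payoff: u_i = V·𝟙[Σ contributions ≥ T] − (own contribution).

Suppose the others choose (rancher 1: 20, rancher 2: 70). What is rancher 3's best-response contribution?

50

Others' total = 90. Contributing 50 brings total to 140 ≥ 120: gain V − κ_3 = 67.
Best response: 50.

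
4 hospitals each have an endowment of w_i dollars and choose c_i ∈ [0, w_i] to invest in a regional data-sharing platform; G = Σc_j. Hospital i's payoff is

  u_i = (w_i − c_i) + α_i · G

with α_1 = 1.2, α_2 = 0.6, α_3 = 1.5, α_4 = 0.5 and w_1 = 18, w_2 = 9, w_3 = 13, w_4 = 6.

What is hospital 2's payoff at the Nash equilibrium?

∂u_i/∂c_i = α_i − 1, so hospital i contributes w_i if α_i > 1, else 0.
α_i > 1 for i ∈ {1, 3}; NE contributions (18, 0, 13, 0), G = 31.
u_2 = (9 − 0) + 0.6·31 = 27.6.

27.6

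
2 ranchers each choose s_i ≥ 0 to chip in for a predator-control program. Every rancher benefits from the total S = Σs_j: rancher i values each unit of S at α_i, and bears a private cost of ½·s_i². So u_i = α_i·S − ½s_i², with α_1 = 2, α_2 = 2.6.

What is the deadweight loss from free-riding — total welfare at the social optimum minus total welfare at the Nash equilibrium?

Rancher i's FOC: ∂u_i/∂s_i = α_i − s_i = 0, so s_i* = α_i.
NE contributions = (2, 2.6); S = 4.6.
W^NE = (Σα)·S − ½Σα_i² = 4.6² − ½·10.76 = 15.78.
Planner sets s_i = Σα_j = 4.6 for every i, so S^SO = 2·4.6 = 9.2.
W^SO = (Σα)·S^SO − ½·2·(Σα)² = (2/2)·4.6² = 21.16.
Deadweight loss = W^SO − W^NE = 5.38.

5.38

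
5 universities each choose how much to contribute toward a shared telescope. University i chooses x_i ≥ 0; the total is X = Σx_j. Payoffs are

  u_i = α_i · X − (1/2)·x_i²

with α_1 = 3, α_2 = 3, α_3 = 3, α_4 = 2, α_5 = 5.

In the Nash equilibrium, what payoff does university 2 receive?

University i's FOC: ∂u_i/∂x_i = α_i − x_i = 0, so x_i* = α_i.
NE contributions = (3, 3, 3, 2, 5); X = 16.
u_2 = α_2·X − ½·(x_2)² = 3·16 − ½·3² = 43.5.

43.5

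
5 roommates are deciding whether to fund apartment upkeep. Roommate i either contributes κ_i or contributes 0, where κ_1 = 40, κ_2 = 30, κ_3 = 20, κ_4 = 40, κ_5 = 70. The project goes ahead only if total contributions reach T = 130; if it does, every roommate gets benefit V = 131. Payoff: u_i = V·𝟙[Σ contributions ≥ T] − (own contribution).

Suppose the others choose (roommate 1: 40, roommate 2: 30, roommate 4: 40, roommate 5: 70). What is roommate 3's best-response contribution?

Others' total = 180 ≥ 130; contributing adds cost 20 for no extra benefit.
Best response: 0.

0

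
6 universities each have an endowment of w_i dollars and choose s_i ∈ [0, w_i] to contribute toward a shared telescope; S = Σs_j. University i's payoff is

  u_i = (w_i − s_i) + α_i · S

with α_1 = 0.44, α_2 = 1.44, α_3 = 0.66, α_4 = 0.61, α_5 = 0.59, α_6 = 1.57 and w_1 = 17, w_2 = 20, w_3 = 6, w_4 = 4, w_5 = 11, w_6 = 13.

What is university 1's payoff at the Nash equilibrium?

∂u_i/∂s_i = α_i − 1, so university i contributes w_i if α_i > 1, else 0.
α_i > 1 for i ∈ {2, 6}; NE contributions (0, 20, 0, 0, 0, 13), S = 33.
u_1 = (17 − 0) + 0.44·33 = 31.52.

31.52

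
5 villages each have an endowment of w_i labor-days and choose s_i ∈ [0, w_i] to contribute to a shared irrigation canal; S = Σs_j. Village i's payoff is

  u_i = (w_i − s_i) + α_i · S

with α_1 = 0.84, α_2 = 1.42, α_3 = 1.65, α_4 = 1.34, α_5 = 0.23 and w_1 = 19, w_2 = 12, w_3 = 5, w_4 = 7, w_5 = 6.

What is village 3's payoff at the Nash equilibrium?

39.6

∂u_i/∂s_i = α_i − 1, so village i contributes w_i if α_i > 1, else 0.
α_i > 1 for i ∈ {2, 3, 4}; NE contributions (0, 12, 5, 7, 0), S = 24.
u_3 = (5 − 5) + 1.65·24 = 39.6.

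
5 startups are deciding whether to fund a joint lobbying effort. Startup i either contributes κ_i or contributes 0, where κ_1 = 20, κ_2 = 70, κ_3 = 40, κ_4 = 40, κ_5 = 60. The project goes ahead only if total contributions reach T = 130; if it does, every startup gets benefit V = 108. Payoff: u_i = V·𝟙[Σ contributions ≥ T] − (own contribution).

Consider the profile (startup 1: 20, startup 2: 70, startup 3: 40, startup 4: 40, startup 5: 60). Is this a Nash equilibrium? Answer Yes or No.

No

Total = 230 ≥ 130: provided.
Startup 1 (pledges 20, payoff 88): dropping to 0 → total 210, payoff 108. Profitable deviation.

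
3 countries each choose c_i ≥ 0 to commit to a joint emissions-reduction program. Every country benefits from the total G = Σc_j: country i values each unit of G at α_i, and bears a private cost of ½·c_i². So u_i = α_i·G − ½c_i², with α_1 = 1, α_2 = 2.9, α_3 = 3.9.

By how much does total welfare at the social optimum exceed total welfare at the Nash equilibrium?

42.73

Country i's FOC: ∂u_i/∂c_i = α_i − c_i = 0, so c_i* = α_i.
NE contributions = (1, 2.9, 3.9); G = 7.8.
W^NE = (Σα)·G − ½Σα_i² = 7.8² − ½·24.62 = 48.53.
Planner sets c_i = Σα_j = 7.8 for every i, so G^SO = 3·7.8 = 23.4.
W^SO = (Σα)·G^SO − ½·3·(Σα)² = (3/2)·7.8² = 91.26.
Deadweight loss = W^SO − W^NE = 42.73.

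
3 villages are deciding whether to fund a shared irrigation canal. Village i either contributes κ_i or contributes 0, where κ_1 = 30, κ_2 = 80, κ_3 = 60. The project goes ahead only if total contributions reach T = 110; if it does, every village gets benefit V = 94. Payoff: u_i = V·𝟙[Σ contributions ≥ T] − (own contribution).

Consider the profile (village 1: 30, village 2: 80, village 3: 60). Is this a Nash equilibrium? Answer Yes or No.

No

Total = 170 ≥ 110: provided.
Village 1 (pledges 30, payoff 64): dropping to 0 → total 140, payoff 94. Profitable deviation.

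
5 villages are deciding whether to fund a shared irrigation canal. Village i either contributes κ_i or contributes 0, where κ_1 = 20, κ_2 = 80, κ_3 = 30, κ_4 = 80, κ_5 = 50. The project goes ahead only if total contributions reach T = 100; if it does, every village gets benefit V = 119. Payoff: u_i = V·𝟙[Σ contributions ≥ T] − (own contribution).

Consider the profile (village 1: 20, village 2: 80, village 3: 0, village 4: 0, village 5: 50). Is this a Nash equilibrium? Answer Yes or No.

No

Total = 150 ≥ 100: provided.
Village 1 (pledges 20, payoff 99): dropping to 0 → total 130, payoff 119. Profitable deviation.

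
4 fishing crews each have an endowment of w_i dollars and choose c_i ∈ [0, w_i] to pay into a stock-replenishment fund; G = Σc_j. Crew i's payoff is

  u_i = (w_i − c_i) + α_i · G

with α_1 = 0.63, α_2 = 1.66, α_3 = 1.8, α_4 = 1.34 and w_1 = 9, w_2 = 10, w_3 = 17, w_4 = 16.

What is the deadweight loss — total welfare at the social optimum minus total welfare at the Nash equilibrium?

∂u_i/∂c_i = α_i − 1, so crew i contributes w_i if α_i > 1, else 0.
α_i > 1 for i ∈ {2, 3, 4}; NE contributions (0, 10, 17, 16), G = 43.
W^NE = Σw_i − G^NE + (Σα_i)·G^NE = 52 + 4.43·43 = 242.49.
Planner: ∂(Σu_j)/∂c_i = Σα_j − 1 = 4.43 > 0, so everyone contributes w_i; G^SO = 52, W^SO = 52 + 4.43·52 = 282.36.
Deadweight loss = 39.87.

39.87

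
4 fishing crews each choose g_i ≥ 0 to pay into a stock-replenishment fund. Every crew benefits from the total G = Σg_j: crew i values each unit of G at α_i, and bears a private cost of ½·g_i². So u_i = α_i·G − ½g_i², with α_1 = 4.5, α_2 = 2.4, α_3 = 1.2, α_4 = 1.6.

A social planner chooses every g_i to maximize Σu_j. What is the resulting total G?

38.8

Planner FOC: ∂(Σu_j)/∂g_i = (Σα_j) − g_i = 0, so g_i^SO = Σα_j = 9.7 for every i; G^SO = 38.8.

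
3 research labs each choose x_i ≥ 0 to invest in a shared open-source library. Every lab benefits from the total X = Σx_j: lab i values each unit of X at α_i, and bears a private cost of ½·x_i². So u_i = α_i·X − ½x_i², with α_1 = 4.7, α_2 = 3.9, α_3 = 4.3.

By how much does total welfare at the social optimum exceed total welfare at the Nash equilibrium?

111.1

Lab i's FOC: ∂u_i/∂x_i = α_i − x_i = 0, so x_i* = α_i.
NE contributions = (4.7, 3.9, 4.3); X = 12.9.
W^NE = (Σα)·X − ½Σα_i² = 12.9² − ½·55.79 = 138.515.
Planner sets x_i = Σα_j = 12.9 for every i, so X^SO = 3·12.9 = 38.7.
W^SO = (Σα)·X^SO − ½·3·(Σα)² = (3/2)·12.9² = 249.615.
Deadweight loss = W^SO − W^NE = 111.1.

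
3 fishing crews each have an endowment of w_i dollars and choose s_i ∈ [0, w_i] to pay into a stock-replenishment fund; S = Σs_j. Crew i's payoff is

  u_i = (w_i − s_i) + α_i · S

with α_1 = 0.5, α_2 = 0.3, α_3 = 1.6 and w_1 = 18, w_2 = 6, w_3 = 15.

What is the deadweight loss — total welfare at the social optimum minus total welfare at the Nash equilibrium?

33.6

∂u_i/∂s_i = α_i − 1, so crew i contributes w_i if α_i > 1, else 0.
α_i > 1 for i ∈ {3}; NE contributions (0, 0, 15), S = 15.
W^NE = Σw_i − S^NE + (Σα_i)·S^NE = 39 + 1.4·15 = 60.
Planner: ∂(Σu_j)/∂s_i = Σα_j − 1 = 1.4 > 0, so everyone contributes w_i; S^SO = 39, W^SO = 39 + 1.4·39 = 93.6.
Deadweight loss = 33.6.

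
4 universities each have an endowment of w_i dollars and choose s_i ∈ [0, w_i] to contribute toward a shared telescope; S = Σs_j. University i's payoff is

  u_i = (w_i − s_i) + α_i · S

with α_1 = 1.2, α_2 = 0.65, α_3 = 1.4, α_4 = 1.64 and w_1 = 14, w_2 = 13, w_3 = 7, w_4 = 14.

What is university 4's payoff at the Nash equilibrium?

∂u_i/∂s_i = α_i − 1, so university i contributes w_i if α_i > 1, else 0.
α_i > 1 for i ∈ {1, 3, 4}; NE contributions (14, 0, 7, 14), S = 35.
u_4 = (14 − 14) + 1.64·35 = 57.4.

57.4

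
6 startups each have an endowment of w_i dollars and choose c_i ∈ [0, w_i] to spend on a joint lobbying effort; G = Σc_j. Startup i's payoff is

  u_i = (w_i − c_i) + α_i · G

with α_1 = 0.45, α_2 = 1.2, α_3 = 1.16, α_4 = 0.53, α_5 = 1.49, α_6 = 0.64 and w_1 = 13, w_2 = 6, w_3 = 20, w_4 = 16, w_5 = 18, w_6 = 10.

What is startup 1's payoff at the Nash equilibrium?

32.8

∂u_i/∂c_i = α_i − 1, so startup i contributes w_i if α_i > 1, else 0.
α_i > 1 for i ∈ {2, 3, 5}; NE contributions (0, 6, 20, 0, 18, 0), G = 44.
u_1 = (13 − 0) + 0.45·44 = 32.8.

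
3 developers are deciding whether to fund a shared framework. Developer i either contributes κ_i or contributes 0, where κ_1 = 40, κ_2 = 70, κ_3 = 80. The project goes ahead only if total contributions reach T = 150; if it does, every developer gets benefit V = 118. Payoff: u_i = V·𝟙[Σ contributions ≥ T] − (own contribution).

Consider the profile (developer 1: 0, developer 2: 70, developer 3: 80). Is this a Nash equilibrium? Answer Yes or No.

Yes

Total = 150 ≥ 150: provided.
Developer 1 (pledges 0, payoff 118): pledging 40 → total 190, payoff 78. No gain.
Developer 2 (pledges 70, payoff 48): dropping to 0 → total 80, payoff 0. No gain.
Developer 3 (pledges 80, payoff 38): dropping to 0 → total 70, payoff 0. No gain.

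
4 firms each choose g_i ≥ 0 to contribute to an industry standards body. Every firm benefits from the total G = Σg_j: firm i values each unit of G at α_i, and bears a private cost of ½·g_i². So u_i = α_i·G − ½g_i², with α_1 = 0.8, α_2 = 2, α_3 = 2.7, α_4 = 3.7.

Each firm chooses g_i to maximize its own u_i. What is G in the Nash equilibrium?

9.2

Firm i's FOC: ∂u_i/∂g_i = α_i − g_i = 0, so g_i* = α_i.
NE contributions = (0.8, 2, 2.7, 3.7); G = 9.2.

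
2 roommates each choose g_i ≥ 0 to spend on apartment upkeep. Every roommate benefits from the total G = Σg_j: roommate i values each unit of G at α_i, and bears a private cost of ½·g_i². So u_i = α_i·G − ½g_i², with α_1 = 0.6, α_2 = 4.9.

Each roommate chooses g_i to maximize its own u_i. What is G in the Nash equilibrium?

5.5

Roommate i's FOC: ∂u_i/∂g_i = α_i − g_i = 0, so g_i* = α_i.
NE contributions = (0.6, 4.9); G = 5.5.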